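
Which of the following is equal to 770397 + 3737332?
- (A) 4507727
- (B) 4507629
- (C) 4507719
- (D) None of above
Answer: D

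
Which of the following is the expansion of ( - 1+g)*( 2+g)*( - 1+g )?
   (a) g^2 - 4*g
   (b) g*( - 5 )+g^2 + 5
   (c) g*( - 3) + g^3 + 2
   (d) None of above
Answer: c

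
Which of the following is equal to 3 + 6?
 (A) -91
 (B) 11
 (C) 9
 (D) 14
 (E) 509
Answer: C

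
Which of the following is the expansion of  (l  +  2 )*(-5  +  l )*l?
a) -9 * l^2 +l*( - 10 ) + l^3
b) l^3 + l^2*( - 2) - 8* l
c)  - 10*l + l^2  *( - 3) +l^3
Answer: c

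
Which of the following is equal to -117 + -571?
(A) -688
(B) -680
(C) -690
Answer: A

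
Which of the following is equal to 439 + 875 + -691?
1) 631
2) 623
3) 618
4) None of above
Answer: 2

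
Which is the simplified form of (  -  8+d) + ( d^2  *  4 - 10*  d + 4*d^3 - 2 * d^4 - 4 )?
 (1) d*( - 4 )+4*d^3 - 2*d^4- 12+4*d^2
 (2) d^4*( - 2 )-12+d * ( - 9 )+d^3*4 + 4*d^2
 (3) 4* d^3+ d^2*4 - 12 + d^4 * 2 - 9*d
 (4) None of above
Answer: 2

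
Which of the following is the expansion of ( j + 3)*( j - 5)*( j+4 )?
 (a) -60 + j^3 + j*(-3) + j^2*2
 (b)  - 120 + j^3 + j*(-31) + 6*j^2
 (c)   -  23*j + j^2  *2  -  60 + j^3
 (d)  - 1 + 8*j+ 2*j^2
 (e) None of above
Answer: c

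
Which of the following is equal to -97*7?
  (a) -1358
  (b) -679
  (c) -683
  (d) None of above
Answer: b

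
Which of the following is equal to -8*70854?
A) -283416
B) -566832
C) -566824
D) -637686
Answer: B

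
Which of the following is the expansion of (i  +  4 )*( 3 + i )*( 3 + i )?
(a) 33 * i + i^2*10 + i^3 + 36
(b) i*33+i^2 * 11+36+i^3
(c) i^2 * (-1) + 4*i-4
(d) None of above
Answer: a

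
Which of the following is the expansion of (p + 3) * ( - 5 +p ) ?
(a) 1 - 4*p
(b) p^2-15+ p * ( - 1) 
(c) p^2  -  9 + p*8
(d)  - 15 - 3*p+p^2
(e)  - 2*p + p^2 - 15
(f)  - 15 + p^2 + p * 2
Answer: e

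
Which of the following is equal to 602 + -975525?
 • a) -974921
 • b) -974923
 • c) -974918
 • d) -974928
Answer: b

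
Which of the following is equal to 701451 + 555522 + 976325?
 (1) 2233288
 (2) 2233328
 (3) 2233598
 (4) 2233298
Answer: 4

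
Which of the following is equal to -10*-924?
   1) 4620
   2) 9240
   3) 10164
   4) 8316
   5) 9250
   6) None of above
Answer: 2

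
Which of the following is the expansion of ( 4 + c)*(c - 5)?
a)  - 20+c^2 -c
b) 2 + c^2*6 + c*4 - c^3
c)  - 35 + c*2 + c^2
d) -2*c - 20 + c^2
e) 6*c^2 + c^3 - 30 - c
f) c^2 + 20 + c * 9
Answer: a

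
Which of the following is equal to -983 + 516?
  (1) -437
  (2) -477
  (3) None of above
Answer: 3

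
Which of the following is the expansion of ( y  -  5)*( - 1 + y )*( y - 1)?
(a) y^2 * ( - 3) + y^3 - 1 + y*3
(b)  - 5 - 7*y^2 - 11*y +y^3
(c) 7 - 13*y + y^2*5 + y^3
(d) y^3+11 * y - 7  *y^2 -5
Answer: d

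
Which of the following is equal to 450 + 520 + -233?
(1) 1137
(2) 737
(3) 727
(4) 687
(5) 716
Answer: 2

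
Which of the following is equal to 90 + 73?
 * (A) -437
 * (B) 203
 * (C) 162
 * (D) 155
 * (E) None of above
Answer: E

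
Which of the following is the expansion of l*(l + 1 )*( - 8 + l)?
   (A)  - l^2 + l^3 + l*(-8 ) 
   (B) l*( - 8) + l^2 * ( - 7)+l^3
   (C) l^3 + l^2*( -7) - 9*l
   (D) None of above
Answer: B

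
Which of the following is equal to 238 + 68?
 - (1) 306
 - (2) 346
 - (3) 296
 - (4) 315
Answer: 1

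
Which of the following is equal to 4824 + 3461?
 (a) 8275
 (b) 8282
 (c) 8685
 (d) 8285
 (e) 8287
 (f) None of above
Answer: d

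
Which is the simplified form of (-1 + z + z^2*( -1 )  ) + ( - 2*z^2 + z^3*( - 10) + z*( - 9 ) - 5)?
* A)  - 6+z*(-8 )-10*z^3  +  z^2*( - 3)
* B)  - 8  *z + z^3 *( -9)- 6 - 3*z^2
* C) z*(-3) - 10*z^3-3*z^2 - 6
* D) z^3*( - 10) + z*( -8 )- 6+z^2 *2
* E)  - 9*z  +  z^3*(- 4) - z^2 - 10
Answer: A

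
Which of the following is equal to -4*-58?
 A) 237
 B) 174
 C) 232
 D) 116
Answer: C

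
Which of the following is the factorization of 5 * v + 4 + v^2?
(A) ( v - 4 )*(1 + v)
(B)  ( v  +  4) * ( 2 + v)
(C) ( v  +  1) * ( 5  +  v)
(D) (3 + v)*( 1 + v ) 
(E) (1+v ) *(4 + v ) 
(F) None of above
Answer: E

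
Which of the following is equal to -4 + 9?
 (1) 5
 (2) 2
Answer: 1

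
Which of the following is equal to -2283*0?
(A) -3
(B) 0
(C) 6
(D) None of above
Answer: B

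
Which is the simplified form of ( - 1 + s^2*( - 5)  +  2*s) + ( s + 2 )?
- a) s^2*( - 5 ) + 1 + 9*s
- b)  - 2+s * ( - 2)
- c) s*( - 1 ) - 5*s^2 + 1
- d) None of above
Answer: d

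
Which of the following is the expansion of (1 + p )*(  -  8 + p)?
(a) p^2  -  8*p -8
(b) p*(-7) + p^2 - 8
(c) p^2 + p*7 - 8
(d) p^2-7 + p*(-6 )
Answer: b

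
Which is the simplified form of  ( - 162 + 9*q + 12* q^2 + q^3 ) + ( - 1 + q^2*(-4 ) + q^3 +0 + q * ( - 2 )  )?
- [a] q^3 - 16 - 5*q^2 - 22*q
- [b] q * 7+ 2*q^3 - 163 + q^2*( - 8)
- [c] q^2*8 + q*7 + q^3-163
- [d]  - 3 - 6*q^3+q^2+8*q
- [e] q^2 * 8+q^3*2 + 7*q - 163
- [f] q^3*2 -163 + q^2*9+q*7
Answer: e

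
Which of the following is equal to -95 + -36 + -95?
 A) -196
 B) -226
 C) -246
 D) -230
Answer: B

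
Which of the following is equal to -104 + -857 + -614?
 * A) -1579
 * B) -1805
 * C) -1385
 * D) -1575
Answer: D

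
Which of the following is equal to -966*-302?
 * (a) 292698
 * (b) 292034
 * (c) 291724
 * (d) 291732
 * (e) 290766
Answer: d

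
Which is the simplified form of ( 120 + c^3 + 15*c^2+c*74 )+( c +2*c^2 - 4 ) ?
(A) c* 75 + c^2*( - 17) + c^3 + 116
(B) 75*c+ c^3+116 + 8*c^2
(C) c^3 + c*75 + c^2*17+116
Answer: C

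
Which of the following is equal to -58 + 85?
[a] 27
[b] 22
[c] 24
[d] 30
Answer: a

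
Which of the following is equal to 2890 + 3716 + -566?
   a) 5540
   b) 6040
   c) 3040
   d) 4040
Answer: b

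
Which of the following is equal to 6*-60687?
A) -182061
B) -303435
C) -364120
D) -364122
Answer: D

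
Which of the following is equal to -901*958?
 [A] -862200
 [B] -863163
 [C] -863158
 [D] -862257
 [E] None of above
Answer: C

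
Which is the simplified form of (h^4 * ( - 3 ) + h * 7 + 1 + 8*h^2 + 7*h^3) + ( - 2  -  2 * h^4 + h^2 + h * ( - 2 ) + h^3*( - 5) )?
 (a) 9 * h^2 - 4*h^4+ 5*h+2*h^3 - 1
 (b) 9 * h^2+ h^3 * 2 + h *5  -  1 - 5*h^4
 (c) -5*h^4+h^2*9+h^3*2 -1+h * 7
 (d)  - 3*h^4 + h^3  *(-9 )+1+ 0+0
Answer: b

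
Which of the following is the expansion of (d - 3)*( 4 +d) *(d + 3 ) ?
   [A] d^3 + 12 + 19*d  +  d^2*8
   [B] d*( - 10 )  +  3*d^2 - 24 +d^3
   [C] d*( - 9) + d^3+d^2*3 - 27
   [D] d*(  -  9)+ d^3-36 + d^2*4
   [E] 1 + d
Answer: D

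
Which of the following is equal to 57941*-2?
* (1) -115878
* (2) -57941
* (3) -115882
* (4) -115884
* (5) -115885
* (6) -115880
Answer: 3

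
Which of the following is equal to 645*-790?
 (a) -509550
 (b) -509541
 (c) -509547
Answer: a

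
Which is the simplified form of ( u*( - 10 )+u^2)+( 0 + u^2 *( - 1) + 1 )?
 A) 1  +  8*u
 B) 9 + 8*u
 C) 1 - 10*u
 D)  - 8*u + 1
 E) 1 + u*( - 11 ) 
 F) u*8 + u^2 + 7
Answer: C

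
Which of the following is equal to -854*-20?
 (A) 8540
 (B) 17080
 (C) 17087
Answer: B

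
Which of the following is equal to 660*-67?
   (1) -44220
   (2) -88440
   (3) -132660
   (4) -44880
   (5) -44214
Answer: 1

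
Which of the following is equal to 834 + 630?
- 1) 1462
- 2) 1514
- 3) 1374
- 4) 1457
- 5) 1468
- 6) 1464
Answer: 6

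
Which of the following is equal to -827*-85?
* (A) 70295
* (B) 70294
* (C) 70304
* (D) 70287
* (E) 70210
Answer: A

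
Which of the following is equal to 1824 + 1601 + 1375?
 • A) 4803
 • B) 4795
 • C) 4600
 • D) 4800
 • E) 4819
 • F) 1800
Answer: D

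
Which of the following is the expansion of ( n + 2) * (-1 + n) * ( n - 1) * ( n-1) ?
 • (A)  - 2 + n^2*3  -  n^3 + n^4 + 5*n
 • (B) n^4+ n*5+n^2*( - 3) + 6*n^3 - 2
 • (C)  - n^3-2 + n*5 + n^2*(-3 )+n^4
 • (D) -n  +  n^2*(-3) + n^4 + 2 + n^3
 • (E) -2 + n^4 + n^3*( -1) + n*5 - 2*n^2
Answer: C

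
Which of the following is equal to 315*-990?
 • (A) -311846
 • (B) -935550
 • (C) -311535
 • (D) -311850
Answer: D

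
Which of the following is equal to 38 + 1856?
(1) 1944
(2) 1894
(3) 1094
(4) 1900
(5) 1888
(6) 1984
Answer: 2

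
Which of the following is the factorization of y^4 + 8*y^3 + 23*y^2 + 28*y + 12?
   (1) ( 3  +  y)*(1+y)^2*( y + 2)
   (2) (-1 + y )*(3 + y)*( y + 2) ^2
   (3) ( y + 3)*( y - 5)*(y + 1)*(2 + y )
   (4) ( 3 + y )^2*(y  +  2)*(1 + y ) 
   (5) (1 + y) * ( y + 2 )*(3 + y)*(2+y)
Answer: 5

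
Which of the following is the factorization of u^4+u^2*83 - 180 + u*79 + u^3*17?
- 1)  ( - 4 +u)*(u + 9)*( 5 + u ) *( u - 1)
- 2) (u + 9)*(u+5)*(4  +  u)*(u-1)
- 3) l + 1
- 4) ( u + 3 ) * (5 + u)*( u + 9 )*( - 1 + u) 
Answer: 2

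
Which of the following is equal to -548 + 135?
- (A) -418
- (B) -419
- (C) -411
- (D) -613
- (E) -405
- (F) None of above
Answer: F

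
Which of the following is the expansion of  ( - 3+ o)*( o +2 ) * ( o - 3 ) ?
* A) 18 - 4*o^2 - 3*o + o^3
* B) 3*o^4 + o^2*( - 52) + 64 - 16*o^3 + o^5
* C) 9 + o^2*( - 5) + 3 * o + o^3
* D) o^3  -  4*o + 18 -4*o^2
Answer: A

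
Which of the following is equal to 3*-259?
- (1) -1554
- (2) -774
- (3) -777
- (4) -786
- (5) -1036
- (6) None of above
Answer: 3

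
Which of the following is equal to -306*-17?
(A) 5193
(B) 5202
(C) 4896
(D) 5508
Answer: B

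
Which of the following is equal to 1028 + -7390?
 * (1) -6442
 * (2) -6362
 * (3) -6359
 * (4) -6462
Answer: 2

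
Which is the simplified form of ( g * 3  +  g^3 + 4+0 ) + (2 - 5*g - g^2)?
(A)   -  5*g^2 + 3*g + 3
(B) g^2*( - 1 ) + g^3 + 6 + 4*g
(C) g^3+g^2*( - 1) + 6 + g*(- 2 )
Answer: C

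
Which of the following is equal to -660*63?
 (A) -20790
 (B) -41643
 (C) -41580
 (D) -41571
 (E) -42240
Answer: C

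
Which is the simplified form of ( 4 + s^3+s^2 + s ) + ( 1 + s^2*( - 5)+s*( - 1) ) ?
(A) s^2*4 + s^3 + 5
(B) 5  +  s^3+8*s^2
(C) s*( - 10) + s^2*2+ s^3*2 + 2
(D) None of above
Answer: D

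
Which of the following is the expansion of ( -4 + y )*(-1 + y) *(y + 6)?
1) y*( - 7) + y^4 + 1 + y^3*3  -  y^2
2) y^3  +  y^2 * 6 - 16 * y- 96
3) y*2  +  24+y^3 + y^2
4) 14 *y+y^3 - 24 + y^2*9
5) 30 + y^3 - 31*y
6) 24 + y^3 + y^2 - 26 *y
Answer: 6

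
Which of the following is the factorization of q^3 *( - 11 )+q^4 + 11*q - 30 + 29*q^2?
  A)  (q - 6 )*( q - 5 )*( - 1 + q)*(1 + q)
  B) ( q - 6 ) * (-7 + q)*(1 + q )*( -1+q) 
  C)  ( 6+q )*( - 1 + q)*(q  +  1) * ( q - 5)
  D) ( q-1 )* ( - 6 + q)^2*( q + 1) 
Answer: A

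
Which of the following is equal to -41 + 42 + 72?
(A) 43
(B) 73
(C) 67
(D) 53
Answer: B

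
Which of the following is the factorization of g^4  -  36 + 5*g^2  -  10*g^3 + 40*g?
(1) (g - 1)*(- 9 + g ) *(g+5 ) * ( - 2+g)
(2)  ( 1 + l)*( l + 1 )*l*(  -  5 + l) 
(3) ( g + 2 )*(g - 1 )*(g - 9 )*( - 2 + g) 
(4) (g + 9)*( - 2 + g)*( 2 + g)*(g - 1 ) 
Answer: 3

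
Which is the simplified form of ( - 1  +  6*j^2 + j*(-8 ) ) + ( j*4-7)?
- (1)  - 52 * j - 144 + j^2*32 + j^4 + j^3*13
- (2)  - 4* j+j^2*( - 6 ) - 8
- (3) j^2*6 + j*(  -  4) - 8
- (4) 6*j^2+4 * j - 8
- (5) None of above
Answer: 3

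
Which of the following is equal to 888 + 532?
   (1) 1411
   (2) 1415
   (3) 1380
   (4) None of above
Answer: 4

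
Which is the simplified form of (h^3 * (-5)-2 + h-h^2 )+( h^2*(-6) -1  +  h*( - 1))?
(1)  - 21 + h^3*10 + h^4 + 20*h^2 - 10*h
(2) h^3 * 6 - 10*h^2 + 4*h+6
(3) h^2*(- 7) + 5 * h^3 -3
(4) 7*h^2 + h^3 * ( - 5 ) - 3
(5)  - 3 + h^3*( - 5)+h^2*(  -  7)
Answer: 5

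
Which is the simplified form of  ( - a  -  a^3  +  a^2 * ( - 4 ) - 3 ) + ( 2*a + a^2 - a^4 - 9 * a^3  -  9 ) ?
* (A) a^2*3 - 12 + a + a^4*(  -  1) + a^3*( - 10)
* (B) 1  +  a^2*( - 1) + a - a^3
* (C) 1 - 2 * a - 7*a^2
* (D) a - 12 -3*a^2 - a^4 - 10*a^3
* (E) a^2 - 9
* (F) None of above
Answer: D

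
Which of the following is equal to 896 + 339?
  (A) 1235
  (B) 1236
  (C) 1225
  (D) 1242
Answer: A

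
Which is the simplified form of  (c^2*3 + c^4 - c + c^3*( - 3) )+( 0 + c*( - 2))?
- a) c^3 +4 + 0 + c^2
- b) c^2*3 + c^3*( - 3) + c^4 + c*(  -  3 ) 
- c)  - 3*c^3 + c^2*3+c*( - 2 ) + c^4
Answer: b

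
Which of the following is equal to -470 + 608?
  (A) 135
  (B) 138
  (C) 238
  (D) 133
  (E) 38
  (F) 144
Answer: B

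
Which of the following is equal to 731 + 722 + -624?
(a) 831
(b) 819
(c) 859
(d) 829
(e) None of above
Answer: d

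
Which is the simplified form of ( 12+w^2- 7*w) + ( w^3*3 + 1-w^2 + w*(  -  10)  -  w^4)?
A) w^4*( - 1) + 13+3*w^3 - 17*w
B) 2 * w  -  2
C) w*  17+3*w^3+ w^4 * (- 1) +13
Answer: A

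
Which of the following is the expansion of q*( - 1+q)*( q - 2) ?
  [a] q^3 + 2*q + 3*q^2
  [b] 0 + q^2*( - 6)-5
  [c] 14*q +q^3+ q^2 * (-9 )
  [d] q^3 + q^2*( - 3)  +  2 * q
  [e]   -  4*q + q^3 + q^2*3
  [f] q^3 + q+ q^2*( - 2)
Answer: d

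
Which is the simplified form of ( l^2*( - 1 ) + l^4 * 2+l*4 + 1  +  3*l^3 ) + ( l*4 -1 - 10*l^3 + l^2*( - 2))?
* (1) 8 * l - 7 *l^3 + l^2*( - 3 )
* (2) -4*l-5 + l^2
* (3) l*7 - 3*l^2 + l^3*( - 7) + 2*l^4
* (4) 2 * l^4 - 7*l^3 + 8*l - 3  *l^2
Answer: 4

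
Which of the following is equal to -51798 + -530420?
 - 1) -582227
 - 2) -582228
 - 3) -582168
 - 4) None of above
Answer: 4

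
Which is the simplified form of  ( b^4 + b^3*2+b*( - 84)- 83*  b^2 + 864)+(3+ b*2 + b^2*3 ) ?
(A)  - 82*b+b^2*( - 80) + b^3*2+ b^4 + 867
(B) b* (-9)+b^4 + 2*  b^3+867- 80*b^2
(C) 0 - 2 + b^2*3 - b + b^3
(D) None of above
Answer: A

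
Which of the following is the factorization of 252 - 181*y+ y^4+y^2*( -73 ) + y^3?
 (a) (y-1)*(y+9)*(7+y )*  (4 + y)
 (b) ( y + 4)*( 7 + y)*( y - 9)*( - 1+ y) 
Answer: b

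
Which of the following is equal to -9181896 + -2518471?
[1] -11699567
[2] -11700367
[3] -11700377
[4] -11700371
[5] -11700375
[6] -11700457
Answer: 2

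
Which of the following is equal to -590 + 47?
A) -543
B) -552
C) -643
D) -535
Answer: A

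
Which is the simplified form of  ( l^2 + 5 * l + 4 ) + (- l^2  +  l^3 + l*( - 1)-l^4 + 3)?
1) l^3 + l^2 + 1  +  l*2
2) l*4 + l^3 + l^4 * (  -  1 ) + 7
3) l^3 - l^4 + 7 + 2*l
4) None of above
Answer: 2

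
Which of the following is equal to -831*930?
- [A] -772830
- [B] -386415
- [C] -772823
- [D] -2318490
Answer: A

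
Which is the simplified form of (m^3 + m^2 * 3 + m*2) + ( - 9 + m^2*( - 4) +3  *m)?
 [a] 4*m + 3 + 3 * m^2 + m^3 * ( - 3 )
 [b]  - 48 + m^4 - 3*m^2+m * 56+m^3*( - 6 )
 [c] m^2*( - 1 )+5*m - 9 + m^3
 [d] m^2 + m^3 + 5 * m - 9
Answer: c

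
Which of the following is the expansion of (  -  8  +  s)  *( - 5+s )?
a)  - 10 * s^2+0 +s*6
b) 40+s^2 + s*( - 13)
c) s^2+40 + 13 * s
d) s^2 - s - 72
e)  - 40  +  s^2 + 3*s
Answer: b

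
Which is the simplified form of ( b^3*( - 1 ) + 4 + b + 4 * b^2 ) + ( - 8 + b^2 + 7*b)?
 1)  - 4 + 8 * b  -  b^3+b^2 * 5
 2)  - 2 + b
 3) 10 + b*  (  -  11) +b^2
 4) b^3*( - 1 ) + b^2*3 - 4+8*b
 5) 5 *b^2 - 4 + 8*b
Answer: 1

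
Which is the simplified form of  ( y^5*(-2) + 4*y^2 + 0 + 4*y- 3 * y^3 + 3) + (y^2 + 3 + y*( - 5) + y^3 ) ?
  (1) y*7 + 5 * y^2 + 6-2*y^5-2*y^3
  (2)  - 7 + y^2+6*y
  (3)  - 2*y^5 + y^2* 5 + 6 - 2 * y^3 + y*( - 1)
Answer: 3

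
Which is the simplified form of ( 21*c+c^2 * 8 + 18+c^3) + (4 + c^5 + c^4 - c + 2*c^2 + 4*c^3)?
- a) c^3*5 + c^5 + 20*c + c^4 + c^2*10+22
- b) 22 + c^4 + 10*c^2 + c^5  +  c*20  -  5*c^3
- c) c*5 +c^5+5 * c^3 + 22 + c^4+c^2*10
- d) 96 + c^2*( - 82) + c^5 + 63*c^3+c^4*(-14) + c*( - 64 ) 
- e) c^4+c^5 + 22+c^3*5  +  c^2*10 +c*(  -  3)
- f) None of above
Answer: a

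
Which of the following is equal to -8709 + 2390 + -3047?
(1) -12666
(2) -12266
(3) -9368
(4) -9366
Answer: 4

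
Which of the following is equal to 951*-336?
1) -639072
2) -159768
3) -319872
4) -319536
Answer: 4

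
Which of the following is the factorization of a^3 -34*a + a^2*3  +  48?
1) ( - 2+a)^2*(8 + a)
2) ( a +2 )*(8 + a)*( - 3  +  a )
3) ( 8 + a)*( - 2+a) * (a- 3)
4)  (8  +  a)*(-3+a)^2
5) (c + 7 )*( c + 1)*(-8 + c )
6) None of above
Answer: 3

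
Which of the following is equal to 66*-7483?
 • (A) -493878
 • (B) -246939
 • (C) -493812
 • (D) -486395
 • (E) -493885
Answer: A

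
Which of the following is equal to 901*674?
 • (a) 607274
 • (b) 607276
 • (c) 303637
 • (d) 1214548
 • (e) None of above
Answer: a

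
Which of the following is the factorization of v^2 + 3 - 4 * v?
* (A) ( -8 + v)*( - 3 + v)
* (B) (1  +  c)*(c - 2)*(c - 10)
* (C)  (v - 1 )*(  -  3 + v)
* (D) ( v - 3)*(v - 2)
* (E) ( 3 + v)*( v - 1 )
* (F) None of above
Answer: C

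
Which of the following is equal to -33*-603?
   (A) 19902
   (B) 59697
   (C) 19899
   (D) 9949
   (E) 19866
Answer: C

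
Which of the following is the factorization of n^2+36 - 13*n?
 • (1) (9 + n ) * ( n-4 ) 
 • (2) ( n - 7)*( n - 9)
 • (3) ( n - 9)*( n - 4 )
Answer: 3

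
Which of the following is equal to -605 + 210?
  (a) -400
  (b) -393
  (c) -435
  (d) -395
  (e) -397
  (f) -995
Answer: d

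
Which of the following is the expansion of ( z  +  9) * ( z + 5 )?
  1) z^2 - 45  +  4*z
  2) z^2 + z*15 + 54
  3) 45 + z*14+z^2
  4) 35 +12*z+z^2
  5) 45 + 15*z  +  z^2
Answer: 3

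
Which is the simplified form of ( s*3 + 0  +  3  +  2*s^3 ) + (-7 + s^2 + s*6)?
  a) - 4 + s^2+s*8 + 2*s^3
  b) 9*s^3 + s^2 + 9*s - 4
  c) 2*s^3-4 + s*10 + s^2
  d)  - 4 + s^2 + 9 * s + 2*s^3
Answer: d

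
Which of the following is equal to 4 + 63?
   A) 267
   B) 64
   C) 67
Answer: C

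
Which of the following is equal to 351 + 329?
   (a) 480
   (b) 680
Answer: b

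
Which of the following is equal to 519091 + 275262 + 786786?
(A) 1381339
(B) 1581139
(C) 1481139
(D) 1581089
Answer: B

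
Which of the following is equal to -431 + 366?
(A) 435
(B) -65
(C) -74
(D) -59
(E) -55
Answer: B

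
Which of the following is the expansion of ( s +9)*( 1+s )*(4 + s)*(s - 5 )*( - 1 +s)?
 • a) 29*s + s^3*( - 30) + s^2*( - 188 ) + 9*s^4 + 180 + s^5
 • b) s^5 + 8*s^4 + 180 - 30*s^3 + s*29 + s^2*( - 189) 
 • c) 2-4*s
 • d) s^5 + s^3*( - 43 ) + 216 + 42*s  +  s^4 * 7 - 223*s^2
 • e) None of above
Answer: e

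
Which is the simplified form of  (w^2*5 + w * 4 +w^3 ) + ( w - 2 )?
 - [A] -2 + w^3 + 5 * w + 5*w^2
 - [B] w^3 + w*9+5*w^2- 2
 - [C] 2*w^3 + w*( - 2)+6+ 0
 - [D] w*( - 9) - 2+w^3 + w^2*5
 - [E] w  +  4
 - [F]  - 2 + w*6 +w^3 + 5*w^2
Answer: A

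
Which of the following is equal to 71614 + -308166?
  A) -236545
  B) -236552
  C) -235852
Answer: B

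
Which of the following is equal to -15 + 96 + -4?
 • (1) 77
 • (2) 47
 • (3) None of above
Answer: 1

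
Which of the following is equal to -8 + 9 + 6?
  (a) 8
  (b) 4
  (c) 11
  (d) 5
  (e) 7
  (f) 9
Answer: e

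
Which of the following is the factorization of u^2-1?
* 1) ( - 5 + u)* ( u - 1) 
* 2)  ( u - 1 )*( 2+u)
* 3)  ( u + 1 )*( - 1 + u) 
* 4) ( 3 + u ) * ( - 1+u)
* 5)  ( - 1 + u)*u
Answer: 3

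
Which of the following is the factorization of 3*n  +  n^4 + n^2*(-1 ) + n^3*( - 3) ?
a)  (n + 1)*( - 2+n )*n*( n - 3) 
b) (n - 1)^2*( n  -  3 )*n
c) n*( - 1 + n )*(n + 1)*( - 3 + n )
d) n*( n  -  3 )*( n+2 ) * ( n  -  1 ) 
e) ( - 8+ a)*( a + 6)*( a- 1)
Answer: c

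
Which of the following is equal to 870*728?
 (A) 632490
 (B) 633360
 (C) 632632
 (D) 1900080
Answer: B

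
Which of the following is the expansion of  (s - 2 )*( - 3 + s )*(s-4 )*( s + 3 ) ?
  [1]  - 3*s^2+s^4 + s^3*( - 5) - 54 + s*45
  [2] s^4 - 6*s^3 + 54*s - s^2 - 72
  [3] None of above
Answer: 2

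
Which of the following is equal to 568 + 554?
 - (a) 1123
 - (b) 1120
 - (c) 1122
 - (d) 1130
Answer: c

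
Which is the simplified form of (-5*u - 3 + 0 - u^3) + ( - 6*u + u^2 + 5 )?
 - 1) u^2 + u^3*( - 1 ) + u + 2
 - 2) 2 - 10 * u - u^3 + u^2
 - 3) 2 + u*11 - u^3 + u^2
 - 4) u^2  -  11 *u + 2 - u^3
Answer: 4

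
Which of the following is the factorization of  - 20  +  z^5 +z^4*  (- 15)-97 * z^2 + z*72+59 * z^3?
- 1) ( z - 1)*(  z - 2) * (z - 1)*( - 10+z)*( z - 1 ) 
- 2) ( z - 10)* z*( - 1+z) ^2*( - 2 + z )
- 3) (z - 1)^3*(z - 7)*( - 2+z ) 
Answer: 1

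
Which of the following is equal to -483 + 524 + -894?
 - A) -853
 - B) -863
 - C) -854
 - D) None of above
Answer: A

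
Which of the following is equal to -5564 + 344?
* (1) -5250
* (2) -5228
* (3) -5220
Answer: 3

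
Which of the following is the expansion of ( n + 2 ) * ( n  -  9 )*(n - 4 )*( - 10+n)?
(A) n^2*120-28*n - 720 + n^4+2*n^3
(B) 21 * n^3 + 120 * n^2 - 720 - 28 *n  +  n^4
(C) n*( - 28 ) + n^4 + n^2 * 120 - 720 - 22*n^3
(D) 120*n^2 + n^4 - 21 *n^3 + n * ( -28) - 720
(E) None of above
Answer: D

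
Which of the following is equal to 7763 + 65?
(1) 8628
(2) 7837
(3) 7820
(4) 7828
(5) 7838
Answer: 4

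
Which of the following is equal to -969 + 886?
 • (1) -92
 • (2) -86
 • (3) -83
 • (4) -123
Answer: 3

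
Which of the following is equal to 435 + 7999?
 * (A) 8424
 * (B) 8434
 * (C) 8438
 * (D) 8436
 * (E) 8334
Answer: B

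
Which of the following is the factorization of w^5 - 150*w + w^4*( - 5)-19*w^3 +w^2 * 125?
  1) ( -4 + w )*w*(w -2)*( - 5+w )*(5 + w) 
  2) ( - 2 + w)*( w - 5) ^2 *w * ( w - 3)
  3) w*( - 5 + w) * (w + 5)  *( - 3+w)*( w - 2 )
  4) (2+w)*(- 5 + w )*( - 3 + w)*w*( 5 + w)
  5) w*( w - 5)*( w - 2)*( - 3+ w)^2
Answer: 3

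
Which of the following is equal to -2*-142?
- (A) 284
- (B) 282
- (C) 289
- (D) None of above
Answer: A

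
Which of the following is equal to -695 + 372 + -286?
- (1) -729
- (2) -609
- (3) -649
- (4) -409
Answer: 2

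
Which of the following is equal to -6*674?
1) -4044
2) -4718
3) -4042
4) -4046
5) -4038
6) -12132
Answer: 1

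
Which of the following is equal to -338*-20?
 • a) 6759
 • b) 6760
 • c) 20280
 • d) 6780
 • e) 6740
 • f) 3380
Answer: b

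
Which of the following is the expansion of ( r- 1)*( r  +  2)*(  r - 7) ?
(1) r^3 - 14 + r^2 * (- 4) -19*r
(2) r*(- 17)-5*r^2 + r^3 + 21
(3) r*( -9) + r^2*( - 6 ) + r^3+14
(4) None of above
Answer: 3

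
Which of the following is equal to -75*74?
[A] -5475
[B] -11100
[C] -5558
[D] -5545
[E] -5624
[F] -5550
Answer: F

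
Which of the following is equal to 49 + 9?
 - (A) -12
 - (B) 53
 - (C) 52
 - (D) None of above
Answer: D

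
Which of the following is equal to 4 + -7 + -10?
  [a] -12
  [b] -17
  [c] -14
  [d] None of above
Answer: d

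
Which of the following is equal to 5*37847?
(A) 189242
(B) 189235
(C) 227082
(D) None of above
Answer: B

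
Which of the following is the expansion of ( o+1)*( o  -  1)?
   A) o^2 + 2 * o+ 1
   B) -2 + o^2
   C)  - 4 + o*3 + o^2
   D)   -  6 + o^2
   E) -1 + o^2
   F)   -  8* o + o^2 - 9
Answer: E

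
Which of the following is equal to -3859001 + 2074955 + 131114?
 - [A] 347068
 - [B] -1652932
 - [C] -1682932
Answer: B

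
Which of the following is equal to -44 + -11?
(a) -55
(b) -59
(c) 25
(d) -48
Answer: a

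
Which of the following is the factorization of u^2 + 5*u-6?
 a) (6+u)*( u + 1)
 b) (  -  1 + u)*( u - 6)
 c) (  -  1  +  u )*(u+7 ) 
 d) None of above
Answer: d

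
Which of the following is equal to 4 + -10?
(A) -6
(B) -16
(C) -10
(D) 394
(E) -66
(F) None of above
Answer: A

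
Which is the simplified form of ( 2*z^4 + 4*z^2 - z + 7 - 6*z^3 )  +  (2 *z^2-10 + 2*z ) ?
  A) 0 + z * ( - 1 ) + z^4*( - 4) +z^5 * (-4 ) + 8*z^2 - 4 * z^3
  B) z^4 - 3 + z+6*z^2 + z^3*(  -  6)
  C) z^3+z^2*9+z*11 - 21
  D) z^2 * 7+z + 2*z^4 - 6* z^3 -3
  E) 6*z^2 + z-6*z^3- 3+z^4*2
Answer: E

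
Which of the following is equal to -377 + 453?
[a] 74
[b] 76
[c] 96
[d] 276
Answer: b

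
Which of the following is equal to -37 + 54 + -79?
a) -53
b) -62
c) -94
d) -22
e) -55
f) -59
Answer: b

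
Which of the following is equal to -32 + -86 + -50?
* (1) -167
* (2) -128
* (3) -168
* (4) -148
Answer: 3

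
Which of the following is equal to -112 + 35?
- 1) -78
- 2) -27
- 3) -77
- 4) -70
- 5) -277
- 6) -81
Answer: 3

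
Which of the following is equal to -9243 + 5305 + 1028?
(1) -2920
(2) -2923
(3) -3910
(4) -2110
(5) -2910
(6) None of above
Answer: 5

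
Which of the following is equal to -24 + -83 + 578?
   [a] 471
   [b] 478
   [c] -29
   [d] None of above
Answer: a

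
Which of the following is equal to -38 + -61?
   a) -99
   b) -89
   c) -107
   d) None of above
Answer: a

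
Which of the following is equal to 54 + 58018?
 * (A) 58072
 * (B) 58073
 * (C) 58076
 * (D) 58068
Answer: A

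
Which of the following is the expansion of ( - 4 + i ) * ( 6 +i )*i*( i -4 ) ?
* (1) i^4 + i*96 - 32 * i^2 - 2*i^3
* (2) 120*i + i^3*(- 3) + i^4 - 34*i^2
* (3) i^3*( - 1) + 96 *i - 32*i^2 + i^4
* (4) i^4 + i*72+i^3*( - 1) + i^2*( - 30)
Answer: 1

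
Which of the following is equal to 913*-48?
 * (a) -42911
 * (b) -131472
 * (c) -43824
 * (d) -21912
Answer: c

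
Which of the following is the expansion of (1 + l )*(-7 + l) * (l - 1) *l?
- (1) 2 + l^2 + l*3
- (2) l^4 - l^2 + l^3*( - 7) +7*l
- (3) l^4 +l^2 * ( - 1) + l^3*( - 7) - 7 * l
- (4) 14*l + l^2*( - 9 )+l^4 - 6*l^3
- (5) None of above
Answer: 2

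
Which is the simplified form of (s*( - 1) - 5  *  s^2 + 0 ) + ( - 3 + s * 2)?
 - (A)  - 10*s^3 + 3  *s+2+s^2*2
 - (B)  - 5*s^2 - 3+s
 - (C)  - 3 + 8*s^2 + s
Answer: B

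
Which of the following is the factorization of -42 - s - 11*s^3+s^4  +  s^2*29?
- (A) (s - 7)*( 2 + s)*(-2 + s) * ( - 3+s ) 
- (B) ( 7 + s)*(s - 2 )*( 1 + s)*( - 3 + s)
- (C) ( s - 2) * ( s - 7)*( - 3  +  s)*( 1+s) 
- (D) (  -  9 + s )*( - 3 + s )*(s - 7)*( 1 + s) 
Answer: C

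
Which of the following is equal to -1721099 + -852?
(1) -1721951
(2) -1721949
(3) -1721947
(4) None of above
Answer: 1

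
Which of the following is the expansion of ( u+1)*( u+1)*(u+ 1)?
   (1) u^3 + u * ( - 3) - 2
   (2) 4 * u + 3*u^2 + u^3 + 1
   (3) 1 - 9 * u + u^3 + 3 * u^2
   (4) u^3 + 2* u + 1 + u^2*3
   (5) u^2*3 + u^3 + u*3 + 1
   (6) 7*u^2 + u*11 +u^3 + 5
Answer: 5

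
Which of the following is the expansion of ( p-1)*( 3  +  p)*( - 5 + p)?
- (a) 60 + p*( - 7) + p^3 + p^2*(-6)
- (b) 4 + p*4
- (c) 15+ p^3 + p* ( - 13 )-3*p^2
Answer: c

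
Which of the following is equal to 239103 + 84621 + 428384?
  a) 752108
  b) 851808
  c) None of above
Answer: a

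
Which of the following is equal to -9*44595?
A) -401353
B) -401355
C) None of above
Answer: B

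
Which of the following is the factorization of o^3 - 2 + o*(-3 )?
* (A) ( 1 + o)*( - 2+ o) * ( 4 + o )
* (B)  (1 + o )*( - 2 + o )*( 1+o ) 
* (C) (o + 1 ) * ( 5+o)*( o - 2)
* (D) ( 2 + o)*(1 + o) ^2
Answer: B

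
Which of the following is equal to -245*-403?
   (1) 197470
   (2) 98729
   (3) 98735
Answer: 3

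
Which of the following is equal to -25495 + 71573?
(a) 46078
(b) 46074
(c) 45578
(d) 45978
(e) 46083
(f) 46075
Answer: a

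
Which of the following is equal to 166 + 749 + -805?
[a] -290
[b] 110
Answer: b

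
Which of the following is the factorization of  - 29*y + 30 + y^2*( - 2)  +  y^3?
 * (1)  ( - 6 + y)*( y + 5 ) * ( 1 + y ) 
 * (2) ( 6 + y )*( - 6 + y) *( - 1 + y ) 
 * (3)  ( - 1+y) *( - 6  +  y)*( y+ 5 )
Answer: 3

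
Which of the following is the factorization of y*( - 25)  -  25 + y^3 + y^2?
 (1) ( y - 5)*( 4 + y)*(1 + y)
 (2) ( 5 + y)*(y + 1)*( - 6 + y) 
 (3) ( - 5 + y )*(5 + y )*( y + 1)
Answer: 3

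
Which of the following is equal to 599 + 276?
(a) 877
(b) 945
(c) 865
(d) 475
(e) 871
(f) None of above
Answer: f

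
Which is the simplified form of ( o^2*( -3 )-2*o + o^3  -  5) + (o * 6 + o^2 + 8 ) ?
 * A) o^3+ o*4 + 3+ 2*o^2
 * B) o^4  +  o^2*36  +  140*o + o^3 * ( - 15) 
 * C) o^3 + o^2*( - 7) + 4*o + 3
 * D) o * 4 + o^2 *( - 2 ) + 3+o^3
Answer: D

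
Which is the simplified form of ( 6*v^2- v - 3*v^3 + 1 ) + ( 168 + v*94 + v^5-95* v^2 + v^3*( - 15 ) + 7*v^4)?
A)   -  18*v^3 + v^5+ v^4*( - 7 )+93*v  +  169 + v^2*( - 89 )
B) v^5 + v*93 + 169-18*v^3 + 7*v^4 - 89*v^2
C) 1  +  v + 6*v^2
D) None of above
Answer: B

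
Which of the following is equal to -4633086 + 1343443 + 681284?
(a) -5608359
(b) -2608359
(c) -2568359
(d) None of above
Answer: b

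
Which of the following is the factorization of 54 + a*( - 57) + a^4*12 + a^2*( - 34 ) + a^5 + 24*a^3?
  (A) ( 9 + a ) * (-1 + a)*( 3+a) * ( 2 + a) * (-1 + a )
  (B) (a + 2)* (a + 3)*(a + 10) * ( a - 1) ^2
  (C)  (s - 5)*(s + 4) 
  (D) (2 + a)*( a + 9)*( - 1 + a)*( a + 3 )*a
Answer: A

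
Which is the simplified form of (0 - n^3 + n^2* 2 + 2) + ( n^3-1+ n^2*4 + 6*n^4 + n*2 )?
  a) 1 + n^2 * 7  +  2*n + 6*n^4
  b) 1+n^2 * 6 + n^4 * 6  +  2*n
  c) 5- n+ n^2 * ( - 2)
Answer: b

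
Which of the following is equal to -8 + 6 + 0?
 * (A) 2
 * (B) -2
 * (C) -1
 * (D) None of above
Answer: B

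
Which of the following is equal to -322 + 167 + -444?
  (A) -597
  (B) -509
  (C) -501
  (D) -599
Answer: D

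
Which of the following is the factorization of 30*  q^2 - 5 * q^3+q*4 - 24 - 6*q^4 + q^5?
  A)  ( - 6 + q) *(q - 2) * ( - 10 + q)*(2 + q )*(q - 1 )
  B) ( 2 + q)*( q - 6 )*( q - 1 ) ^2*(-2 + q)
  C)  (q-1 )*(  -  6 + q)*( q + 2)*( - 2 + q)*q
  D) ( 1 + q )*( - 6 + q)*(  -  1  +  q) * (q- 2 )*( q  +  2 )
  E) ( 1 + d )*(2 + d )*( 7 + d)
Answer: D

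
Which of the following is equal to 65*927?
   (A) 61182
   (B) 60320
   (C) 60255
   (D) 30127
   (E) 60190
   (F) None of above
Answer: C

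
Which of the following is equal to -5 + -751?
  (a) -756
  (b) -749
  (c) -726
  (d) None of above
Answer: a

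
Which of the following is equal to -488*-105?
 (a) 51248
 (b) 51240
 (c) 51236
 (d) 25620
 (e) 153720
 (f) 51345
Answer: b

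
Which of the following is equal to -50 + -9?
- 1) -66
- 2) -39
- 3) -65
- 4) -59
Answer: 4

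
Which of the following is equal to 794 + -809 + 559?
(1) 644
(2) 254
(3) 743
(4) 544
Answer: 4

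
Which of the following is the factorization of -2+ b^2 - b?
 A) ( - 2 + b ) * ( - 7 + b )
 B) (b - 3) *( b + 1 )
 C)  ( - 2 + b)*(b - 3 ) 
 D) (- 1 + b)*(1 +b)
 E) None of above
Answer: E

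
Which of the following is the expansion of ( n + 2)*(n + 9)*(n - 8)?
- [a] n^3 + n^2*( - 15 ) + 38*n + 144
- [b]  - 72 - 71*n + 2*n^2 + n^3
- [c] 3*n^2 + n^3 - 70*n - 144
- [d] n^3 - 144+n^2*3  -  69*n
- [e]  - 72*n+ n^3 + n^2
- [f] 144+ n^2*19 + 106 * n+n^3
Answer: c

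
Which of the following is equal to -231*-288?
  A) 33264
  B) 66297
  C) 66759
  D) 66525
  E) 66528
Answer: E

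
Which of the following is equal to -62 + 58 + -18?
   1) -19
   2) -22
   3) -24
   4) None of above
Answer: 2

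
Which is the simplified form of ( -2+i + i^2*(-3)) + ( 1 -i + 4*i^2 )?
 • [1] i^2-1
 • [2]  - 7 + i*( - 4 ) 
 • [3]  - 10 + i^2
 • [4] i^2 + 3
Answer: 1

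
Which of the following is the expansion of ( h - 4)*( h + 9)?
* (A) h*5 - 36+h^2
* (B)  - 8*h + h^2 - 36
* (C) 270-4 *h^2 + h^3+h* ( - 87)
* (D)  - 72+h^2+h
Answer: A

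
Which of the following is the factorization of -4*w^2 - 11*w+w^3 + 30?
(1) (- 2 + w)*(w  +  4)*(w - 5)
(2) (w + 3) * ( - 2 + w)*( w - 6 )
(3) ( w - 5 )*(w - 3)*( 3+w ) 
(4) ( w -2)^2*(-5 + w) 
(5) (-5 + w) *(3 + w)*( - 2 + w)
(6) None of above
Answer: 5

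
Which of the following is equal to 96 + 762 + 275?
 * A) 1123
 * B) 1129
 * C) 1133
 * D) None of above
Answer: C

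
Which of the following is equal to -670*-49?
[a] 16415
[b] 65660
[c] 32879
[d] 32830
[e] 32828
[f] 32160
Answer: d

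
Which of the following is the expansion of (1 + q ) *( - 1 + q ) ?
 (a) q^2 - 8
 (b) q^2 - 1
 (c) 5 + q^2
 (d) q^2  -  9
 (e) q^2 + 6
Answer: b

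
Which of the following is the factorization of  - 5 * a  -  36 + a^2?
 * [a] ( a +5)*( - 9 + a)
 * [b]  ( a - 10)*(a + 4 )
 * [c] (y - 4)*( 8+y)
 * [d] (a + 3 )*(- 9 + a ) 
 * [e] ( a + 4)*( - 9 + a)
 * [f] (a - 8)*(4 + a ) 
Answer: e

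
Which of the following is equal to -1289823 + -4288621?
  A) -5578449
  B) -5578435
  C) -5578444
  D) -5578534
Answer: C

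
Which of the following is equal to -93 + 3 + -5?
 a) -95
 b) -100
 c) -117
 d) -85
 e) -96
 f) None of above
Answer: a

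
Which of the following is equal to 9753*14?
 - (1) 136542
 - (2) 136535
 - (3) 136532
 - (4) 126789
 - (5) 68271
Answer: 1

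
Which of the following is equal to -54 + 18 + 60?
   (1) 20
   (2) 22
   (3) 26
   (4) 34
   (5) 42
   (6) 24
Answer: 6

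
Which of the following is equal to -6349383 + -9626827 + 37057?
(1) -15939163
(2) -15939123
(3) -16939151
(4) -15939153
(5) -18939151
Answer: 4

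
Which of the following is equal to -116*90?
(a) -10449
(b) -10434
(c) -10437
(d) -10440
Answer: d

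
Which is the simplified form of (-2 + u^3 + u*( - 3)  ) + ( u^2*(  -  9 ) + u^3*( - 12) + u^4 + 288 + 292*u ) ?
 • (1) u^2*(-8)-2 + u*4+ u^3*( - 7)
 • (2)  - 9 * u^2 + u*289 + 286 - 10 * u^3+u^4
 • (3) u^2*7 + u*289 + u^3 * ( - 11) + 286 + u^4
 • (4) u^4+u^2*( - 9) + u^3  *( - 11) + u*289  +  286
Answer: 4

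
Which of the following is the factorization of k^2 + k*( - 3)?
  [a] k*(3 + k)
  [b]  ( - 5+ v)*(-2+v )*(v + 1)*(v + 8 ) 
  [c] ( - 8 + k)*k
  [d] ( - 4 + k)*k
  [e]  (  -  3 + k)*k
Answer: e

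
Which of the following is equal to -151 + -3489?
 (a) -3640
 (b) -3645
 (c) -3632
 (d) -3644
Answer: a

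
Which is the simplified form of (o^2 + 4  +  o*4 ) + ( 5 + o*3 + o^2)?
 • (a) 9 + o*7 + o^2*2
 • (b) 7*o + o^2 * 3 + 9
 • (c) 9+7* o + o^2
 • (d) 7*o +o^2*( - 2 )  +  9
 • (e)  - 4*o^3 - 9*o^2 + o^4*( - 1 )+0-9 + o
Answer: a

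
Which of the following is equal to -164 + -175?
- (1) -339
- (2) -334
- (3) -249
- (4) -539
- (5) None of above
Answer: 1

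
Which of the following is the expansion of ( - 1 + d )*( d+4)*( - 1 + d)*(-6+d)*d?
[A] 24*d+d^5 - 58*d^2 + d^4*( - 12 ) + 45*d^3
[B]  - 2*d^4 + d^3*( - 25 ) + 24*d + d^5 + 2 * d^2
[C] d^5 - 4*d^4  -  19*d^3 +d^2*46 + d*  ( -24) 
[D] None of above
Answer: C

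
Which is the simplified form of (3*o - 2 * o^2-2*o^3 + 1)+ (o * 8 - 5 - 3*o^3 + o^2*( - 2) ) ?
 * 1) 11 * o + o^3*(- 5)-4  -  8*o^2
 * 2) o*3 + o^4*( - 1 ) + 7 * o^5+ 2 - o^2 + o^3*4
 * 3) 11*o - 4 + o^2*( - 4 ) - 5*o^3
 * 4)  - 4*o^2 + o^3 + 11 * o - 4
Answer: 3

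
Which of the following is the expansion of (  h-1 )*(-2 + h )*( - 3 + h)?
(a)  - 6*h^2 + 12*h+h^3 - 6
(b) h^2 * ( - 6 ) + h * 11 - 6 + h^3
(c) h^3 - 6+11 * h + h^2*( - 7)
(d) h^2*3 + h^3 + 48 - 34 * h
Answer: b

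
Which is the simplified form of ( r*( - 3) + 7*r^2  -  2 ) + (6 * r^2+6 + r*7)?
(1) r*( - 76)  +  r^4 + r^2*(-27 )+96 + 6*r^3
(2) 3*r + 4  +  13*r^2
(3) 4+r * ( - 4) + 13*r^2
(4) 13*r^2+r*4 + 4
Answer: 4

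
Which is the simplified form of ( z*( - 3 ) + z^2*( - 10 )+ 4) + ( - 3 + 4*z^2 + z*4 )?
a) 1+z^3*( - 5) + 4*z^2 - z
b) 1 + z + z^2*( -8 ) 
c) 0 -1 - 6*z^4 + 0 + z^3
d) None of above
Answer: d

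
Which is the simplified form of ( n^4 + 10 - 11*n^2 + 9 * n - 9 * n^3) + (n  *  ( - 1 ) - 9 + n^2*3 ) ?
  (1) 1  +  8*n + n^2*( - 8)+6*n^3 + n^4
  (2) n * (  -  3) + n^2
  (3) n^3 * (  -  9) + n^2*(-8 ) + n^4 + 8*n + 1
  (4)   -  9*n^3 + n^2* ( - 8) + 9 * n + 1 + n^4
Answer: 3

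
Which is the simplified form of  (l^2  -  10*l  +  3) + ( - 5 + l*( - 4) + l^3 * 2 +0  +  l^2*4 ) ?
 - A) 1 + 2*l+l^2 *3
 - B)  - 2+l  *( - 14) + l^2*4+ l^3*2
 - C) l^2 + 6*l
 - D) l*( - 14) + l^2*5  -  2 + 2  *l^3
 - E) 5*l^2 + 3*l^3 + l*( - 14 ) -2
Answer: D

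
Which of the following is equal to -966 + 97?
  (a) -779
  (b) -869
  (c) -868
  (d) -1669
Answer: b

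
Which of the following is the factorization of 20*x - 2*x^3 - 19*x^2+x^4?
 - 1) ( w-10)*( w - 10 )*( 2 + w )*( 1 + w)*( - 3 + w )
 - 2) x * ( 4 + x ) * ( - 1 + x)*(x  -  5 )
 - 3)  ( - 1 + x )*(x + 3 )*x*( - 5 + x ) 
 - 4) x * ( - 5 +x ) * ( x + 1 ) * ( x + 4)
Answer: 2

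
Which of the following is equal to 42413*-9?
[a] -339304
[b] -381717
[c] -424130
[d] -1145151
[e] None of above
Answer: b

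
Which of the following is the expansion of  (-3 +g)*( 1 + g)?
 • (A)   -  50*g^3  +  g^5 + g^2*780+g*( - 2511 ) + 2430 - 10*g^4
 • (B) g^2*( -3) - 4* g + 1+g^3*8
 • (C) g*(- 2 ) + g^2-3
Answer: C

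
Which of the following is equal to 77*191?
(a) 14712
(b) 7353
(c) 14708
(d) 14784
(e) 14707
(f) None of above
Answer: e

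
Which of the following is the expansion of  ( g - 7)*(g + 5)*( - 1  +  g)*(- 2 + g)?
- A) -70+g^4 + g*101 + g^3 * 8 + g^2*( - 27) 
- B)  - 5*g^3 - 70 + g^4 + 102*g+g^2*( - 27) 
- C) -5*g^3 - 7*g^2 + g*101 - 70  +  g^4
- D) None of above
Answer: D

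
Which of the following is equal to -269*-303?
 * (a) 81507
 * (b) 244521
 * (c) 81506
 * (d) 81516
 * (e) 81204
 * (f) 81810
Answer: a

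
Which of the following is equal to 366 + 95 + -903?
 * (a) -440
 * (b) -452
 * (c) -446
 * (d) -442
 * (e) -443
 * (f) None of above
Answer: d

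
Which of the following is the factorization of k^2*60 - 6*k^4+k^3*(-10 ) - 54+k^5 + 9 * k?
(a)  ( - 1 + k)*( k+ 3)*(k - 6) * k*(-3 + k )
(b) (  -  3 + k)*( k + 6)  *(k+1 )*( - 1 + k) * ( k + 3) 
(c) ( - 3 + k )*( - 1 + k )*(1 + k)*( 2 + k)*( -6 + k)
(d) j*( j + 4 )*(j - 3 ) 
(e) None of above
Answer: e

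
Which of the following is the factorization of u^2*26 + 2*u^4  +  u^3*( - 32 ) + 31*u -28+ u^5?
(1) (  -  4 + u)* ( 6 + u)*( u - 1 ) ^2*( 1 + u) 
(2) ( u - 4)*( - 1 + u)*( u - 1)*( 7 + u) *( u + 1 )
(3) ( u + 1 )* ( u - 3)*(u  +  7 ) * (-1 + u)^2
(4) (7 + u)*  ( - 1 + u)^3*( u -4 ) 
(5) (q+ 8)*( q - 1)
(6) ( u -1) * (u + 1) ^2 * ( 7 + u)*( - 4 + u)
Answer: 2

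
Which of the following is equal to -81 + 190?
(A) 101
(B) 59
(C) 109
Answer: C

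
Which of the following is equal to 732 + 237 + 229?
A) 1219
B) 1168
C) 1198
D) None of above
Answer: C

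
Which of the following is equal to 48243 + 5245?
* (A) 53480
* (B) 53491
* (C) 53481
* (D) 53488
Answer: D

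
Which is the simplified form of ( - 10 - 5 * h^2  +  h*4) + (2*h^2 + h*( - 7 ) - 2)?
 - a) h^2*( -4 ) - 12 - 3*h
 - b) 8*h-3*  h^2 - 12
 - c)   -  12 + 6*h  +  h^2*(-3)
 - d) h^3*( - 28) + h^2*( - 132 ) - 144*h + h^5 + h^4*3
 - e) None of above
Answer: e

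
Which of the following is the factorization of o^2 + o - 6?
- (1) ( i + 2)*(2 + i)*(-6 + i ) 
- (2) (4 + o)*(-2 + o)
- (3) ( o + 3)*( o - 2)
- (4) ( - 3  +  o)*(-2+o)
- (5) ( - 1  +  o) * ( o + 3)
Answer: 3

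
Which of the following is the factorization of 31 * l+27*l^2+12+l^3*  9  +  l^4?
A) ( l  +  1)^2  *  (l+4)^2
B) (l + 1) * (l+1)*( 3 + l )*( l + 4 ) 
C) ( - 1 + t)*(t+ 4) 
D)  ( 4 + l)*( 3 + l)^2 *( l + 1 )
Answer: B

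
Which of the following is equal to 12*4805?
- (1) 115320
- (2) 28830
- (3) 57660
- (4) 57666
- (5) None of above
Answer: 3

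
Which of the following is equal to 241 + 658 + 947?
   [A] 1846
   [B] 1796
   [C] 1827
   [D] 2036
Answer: A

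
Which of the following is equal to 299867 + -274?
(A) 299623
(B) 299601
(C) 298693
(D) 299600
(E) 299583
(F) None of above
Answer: F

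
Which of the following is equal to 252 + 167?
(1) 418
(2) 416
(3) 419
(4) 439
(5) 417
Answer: 3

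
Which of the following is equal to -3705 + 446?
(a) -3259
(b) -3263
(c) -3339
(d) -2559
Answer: a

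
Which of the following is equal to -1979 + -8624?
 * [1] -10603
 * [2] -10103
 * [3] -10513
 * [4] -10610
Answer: 1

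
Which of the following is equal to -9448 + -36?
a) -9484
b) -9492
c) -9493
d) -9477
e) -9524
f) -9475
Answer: a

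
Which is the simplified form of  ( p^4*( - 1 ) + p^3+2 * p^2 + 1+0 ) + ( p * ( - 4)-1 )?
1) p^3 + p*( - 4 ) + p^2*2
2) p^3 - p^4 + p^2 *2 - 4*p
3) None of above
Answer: 2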